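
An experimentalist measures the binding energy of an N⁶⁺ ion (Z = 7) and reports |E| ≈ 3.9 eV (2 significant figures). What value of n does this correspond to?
n = 13

The exact energy levels follow E_n = -13.6057 Z² / n² eV with Z = 7.

The measured value (-3.9 eV) is reported to only 2 significant figures, so we must test candidate n values and see which one matches to that precision.

Candidate energies:
  n = 11:  E = -13.6057 × 7² / 11² = -5.50975 eV
  n = 12:  E = -13.6057 × 7² / 12² = -4.62972 eV
  n = 13:  E = -13.6057 × 7² / 13² = -3.94485 eV  ← matches
  n = 14:  E = -13.6057 × 7² / 14² = -3.40143 eV
  n = 15:  E = -13.6057 × 7² / 15² = -2.96302 eV

Checking against the measurement of -3.9 eV (2 sig figs), only n = 13 agrees:
E_13 = -3.94485 eV, which rounds to -3.9 eV ✓

Therefore n = 13.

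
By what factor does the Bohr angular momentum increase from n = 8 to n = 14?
1.7500

In the Bohr model, L_n = nℏ, so the ratio is purely the ratio of quantum numbers:

L_14/L_8 = 14ℏ / 8ℏ = 14/8 = 1.7500

The angular momentum scales linearly with n.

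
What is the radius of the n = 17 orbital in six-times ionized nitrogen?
2.18475 nm (or 21.84746 Å)

The Bohr radius formula is:
r_n = n² a₀ / Z

where a₀ = 0.05291772 nm is the Bohr radius.

For N⁶⁺ (Z = 7) at n = 17:
r_17 = 17² × 0.05291772 nm / 7
r_17 = 289 × 0.05291772 nm / 7
r_17 = 15.293221 nm / 7
r_17 = 2.18475 nm

The electron orbits at approximately 2.18475 nm from the nucleus.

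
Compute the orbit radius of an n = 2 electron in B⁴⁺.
0.042334 nm (or 0.423342 Å)

The Bohr radius formula is:
r_n = n² a₀ / Z

where a₀ = 0.052917721 nm is the Bohr radius.

For B⁴⁺ (Z = 5) at n = 2:
r_2 = 2² × 0.052917721 nm / 5
r_2 = 4 × 0.052917721 nm / 5
r_2 = 0.2116709 nm / 5
r_2 = 0.042334 nm

The electron orbits at approximately 0.042334 nm from the nucleus.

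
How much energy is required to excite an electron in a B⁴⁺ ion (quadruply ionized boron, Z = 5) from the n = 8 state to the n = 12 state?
2.952626 eV

The energy levels of a hydrogen-like atom are E_n = -13.6057 Z² eV / n².

Energy at n = 8: E_8 = -13.6057 × 5² / 8² = -5.314726563 eV
Energy at n = 12: E_12 = -13.6057 × 5² / 12² = -2.362100694 eV

The excitation energy is the difference:
ΔE = E_12 - E_8
ΔE = -2.362100694 - (-5.314726563)
ΔE = 2.952626 eV

Since this is positive, energy must be absorbed (photon absorption).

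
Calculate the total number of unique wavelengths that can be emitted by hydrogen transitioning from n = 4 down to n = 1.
6

The electron can occupy levels n = 1, 2, ..., 4 during de-excitation — that is m = 4 - 1 + 1 = 4 distinct levels.

The number of distinct spectral lines equals the number of ways to choose 2 of these m levels (each pair gives one possible emission transition):

Number of lines = m(m-1)/2 = 4×3/2 = 6

These correspond to all possible transitions between the 4 levels:
4 → 3, 4 → 2, 4 → 1, 3 → 2, 3 → 1, 2 → 1

Each transition produces a photon with a unique energy (and thus wavelength). This count does not depend on Z.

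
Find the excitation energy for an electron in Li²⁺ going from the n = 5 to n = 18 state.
4.520116 eV

The energy levels of a hydrogen-like atom are E_n = -13.6057 Z² eV / n².

Energy at n = 5: E_5 = -13.6057 × 3² / 5² = -4.898052000 eV
Energy at n = 18: E_18 = -13.6057 × 3² / 18² = -0.377936111 eV

The excitation energy is the difference:
ΔE = E_18 - E_5
ΔE = -0.377936111 - (-4.898052000)
ΔE = 4.520116 eV

Since this is positive, energy must be absorbed (photon absorption).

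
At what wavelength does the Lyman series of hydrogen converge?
91.127 nm

The series limit corresponds to the transition from n = ∞ to n = 1.
This is the highest energy (shortest wavelength) transition in the Lyman series.

E_∞ = 0 eV
E_1 = -13.6057 / 1² = -13.60570 eV

Energy at series limit:
ΔE = E_∞ - E_1 = 0 - (-13.60570) = 13.60570 eV
λ = hc/E = 1239.84 eV·nm / 13.60570 eV = 91.127 nm

This energy equals the ionization energy from the n = 1 state of hydrogen.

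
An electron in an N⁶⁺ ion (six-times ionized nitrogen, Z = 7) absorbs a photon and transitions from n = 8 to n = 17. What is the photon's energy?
8.1100 eV

The energy levels of a hydrogen-like atom are E_n = -13.6057 Z² eV / n².

Energy at n = 8: E_8 = -13.6057 × 7² / 8² = -10.4168641 eV
Energy at n = 17: E_17 = -13.6057 × 7² / 17² = -2.3068488 eV

The excitation energy is the difference:
ΔE = E_17 - E_8
ΔE = -2.3068488 - (-10.4168641)
ΔE = 8.1100 eV

Since this is positive, energy must be absorbed (photon absorption).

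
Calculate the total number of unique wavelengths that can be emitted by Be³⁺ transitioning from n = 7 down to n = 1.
21

The electron can occupy levels n = 1, 2, ..., 7 during de-excitation — that is m = 7 - 1 + 1 = 7 distinct levels.

The number of distinct spectral lines equals the number of ways to choose 2 of these m levels (each pair gives one possible emission transition):

Number of lines = m(m-1)/2 = 7×6/2 = 21

These correspond to all possible transitions between the 7 levels:
7 → 6, 7 → 5, 7 → 4, 7 → 3, 7 → 2, 7 → 1, 6 → 5, 6 → 4...

Each transition produces a photon with a unique energy (and thus wavelength). This count does not depend on Z.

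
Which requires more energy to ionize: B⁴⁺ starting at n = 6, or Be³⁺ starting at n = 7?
B⁴⁺ at n = 6 (E = -9.448 eV)

Using E_n = -13.6057 Z² / n² eV:

B⁴⁺ (Z = 5) at n = 6:
E = -13.6057 × 5² / 6² = -13.6057 × 25 / 36 = -9.448403 eV

Be³⁺ (Z = 4) at n = 7:
E = -13.6057 × 4² / 7² = -13.6057 × 16 / 49 = -4.442678 eV

Since -9.448403 eV < -4.442678 eV,
B⁴⁺ at n = 6 is more tightly bound (requires more energy to ionize).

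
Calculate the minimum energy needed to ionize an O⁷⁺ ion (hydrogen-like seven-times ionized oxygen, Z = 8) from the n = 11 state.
7.196 eV

The ionization energy is the energy needed to remove the electron completely (n → ∞).

For a hydrogen-like ion with Z = 8, E_n = -13.6057 Z² / n² eV.

At n = 11: E_11 = -13.6057 × 8² / 11² = -7.196403 eV
At n = ∞: E_∞ = 0 eV

Ionization energy = E_∞ - E_11 = 0 - (-7.196403) = 7.196403 eV
Ionization energy ≈ 7.196 eV

This is also called the binding energy of the electron in state n = 11.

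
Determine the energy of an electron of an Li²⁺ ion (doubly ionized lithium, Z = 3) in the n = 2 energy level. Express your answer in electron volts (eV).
-30.613 eV

The energy levels of a hydrogen-like atom are given by:
E_n = -13.6057 Z² / n² eV  (with Z = 3 for Li²⁺)

For n = 2:
E_2 = -13.6057 × 3² / 2²
E_2 = -13.6057 × 9 / 4
E_2 = -30.613 eV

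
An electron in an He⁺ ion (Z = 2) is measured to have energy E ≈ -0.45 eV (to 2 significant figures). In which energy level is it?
n = 11

The exact energy levels follow E_n = -13.6057 Z² / n² eV with Z = 2.

The measured value (-0.45 eV) is reported to only 2 significant figures, so we must test candidate n values and see which one matches to that precision.

Candidate energies:
  n = 9:  E = -13.6057 × 2² / 9² = -0.67189 eV
  n = 10:  E = -13.6057 × 2² / 10² = -0.54423 eV
  n = 11:  E = -13.6057 × 2² / 11² = -0.44978 eV  ← matches
  n = 12:  E = -13.6057 × 2² / 12² = -0.37794 eV
  n = 13:  E = -13.6057 × 2² / 13² = -0.32203 eV

Checking against the measurement of -0.45 eV (2 sig figs), only n = 11 agrees:
E_11 = -0.44978 eV, which rounds to -0.45 eV ✓

Therefore n = 11.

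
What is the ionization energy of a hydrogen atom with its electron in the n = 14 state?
0.07 eV

The ionization energy is the energy needed to remove the electron completely (n → ∞).

For hydrogen, E_n = -13.6057 eV / n².

At n = 14: E_14 = -13.6057 / 14² = -0.06942 eV
At n = ∞: E_∞ = 0 eV

Ionization energy = E_∞ - E_14 = 0 - (-0.06942) = 0.06942 eV
Ionization energy ≈ 0.07 eV

This is also called the binding energy of the electron in state n = 14.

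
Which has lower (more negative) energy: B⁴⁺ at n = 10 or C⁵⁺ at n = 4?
C⁵⁺ at n = 4 (E = -30.61 eV)

Using E_n = -13.6057 Z² / n² eV:

B⁴⁺ (Z = 5) at n = 10:
E = -13.6057 × 5² / 10² = -13.6057 × 25 / 100 = -3.40143 eV

C⁵⁺ (Z = 6) at n = 4:
E = -13.6057 × 6² / 4² = -13.6057 × 36 / 16 = -30.61283 eV

Since -30.61283 eV < -3.40143 eV,
C⁵⁺ at n = 4 is more tightly bound (requires more energy to ionize).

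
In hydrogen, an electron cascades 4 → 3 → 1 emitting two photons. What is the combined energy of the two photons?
12.75534 eV

The energy levels of hydrogen are E_n = -13.6057 / n² eV.

First transition (4 → 3):
ΔE₁ = |E_3 - E_4|
ΔE₁ = |-1.51174444444 - (-0.85035625000)| = 0.66138819 eV

Second transition (3 → 1):
ΔE₂ = |E_1 - E_3|
ΔE₂ = |-13.60570000000 - (-1.51174444444)| = 12.09395556 eV

Total energy released:
E_total = ΔE₁ + ΔE₂ = 0.66138819 + 12.09395556 = 12.75534 eV

Note: This equals the direct transition 4 → 1: 12.75534 eV ✓
Energy is conserved regardless of the path taken.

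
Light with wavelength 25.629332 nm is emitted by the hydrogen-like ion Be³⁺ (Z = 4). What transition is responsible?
n = 6 → n = 2

First, find the photon energy from the wavelength (hc = 1239.84 eV·nm):
E = hc/λ = 1239.84 eV·nm / 25.629332 nm = 48.375822 eV

The energy levels of Be³⁺ satisfy E_n = -13.6057 × 4² / n² eV, so an emission n_i → n_f releases
ΔE = 13.6057 × 4² × (1/n_f² − 1/n_i²) eV.

Setting ΔE equal to the photon energy:
1/n_f² − 1/n_i² = 48.375822 / (13.6057 × 4²) = 0.22222222

Since 1/n_i² must be positive, we need 1/n_f² > 0.22222222, i.e. n_f ≤ 2. For each allowed n_f, solve n_i = (1/n_f² − 0.22222222)^(−1/2) and check whether it is a whole number:
  n_f = 1: 1/n_i² = 1.00000000 − 0.22222222 = 0.77777778 → n_i = 1.134  (not an integer) ✗
  n_f = 2: 1/n_i² = 0.25000000 − 0.22222222 = 0.02777778 → n_i = 6.000  → integer, n_i = 6 ✓

Only n_f = 2 gives an integer upper level, n_i = 6.

The transition is from n = 6 to n = 2 (emission).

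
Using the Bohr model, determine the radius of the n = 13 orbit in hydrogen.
8.943095 nm (or 89.430948 Å)

The Bohr radius formula is:
r_n = n² a₀ / Z

where a₀ = 0.052917721 nm is the Bohr radius.

For H (Z = 1) at n = 13:
r_13 = 13² × 0.052917721 nm / 1
r_13 = 169 × 0.052917721 nm / 1
r_13 = 8.9430948 nm / 1
r_13 = 8.943095 nm

The electron orbits at approximately 8.943095 nm from the nucleus.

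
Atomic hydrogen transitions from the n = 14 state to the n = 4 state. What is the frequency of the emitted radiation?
1.888e+14 Hz

First, find the transition energy:
E_14 = -13.6057 / 14² = -0.06941684 eV
E_4 = -13.6057 / 4² = -0.85035625 eV
|ΔE| = |E_4 - E_14| = 0.78093941 eV

Convert to Joules: E = 0.78093941 eV × (1.602177 × 10⁻¹⁹ J/eV) = 1.25120e-19 J

Using E = hf:
f = E/h = 1.25120e-19 J / (6.62607 × 10⁻³⁴ J·s)
f = 1.888e+14 Hz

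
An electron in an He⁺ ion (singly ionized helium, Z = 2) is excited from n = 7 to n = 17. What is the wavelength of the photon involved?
1344.21 nm

First, find the transition energy using E_n = -13.6057 Z² / n² eV:
E_7 = -13.6057 × 2² / 7² = -1.11066939 eV
E_17 = -13.6057 × 2² / 17² = -0.18831419 eV

Photon energy: |ΔE| = |E_17 - E_7| = 0.92235520 eV

Convert to wavelength using E = hc/λ with hc = 1239.84 eV·nm:
λ = hc/E = 1239.84 eV·nm / 0.92235520 eV
λ = 1344.21 nm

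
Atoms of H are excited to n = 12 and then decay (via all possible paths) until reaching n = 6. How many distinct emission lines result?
21

The electron can occupy levels n = 6, 7, ..., 12 during de-excitation — that is m = 12 - 6 + 1 = 7 distinct levels.

The number of distinct spectral lines equals the number of ways to choose 2 of these m levels (each pair gives one possible emission transition):

Number of lines = m(m-1)/2 = 7×6/2 = 21

These correspond to all possible transitions between the 7 levels:
12 → 11, 12 → 10, 12 → 9, 12 → 8, 12 → 7, 12 → 6, 11 → 10, 11 → 9...

Each transition produces a photon with a unique energy (and thus wavelength). This count does not depend on Z.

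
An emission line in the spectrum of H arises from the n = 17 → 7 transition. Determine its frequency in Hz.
5.57561e+13 Hz

First, find the transition energy:
E_17 = -13.6057 / 17² = -0.047078547 eV
E_7 = -13.6057 / 7² = -0.277667347 eV
|ΔE| = |E_7 - E_17| = 0.230588800 eV

Convert to Joules: E = 0.230588800 eV × (1.602177 × 10⁻¹⁹ J/eV) = 3.6944407e-20 J

Using E = hf:
f = E/h = 3.6944407e-20 J / (6.62607 × 10⁻³⁴ J·s)
f = 5.57561e+13 Hz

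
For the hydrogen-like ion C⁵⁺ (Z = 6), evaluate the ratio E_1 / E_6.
36.0000

Using E_n = -13.6057 Z² / n² eV with Z = 6:

E_1 = -13.6057 × 6² / 1² = -489.8052 / 1 = -489.8052000000 eV
E_6 = -13.6057 × 6² / 6² = -489.8052 / 36 = -13.6057000000 eV

The ratio is:
E_1/E_6 = (-489.8052000000) / (-13.6057000000)
E_1/E_6 = (-489.8052/1) / (-489.8052/36)
E_1/E_6 = 36/1
E_1/E_6 = 36.0000
(Note: the Z² factors cancel in the ratio.)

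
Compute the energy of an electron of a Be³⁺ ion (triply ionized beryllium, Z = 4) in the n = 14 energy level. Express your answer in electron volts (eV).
-1.110669 eV

The energy levels of a hydrogen-like atom are given by:
E_n = -13.6057 Z² / n² eV  (with Z = 4 for Be³⁺)

For n = 14:
E_14 = -13.6057 × 4² / 14²
E_14 = -13.6057 × 16 / 196
E_14 = -1.110669 eV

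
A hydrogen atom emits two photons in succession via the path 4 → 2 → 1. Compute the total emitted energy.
12.7553 eV

The energy levels of hydrogen are E_n = -13.6057 / n² eV.

First transition (4 → 2):
ΔE₁ = |E_2 - E_4|
ΔE₁ = |-3.4014250000 - (-0.8503562500)| = 2.5510688 eV

Second transition (2 → 1):
ΔE₂ = |E_1 - E_2|
ΔE₂ = |-13.6057000000 - (-3.4014250000)| = 10.2042750 eV

Total energy released:
E_total = ΔE₁ + ΔE₂ = 2.5510688 + 10.2042750 = 12.7553 eV

Note: This equals the direct transition 4 → 1: 12.7553 eV ✓
Energy is conserved regardless of the path taken.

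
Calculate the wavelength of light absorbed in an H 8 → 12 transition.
10497.774 nm

First, find the transition energy using E_n = -13.6057 / n² eV:
E_8 = -13.6057 / 8² = -0.2125890625 eV
E_12 = -13.6057 / 12² = -0.0944840278 eV

Photon energy: |ΔE| = |E_12 - E_8| = 0.1181050347 eV

Convert to wavelength using E = hc/λ with hc = 1239.84 eV·nm:
λ = hc/E = 1239.84 eV·nm / 0.1181050347 eV
λ = 10497.774 nm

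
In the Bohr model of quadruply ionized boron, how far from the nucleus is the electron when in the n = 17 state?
3.05864 nm (or 30.58644 Å)

The Bohr radius formula is:
r_n = n² a₀ / Z

where a₀ = 0.05291772 nm is the Bohr radius.

For B⁴⁺ (Z = 5) at n = 17:
r_17 = 17² × 0.05291772 nm / 5
r_17 = 289 × 0.05291772 nm / 5
r_17 = 15.293221 nm / 5
r_17 = 3.05864 nm

The electron orbits at approximately 3.05864 nm from the nucleus.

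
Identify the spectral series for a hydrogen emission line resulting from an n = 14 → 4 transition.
Brackett series

The spectral series in hydrogen are named based on the final (lower) energy level:
- Lyman series: n_final = 1 (ultraviolet)
- Balmer series: n_final = 2 (visible/near-UV)
- Paschen series: n_final = 3 (infrared)
- Brackett series: n_final = 4 (infrared)
- Pfund series: n_final = 5 (far infrared)

Since this transition ends at n = 4, it belongs to the Brackett series.

For reference, this 14 → 4 line has photon energy
ΔE = 13.6057 eV × (1/4² - 1/14²) = 0.780939413 eV,
corresponding to wavelength λ = hc/ΔE = 1239.84 eV·nm / 0.780939413 eV = 1587.626 nm in the infrared region.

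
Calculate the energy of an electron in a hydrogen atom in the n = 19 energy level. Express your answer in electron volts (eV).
-0.037689 eV

The energy levels of a hydrogen-like atom are given by:
E_n = -13.6057 eV / n²

For n = 19:
E_19 = -13.6057 eV / 19²
E_19 = -13.6057 eV / 361
E_19 = -0.037689 eV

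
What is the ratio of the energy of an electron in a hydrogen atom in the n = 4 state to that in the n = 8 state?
4.000000

Using E_n = -13.6057 Z² / n² eV with Z = 1:

E_4 = -13.6057 / 4² = -13.6057 / 16 = -0.850356250000 eV
E_8 = -13.6057 / 8² = -13.6057 / 64 = -0.212589062500 eV

The ratio is:
E_4/E_8 = (-0.850356250000) / (-0.212589062500)
E_4/E_8 = (-13.6057/16) / (-13.6057/64)
E_4/E_8 = 64/16
E_4/E_8 = 4.000000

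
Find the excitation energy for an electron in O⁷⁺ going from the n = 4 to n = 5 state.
19.59 eV

The energy levels of a hydrogen-like atom are E_n = -13.6057 Z² eV / n².

Energy at n = 4: E_4 = -13.6057 × 8² / 4² = -54.42280 eV
Energy at n = 5: E_5 = -13.6057 × 8² / 5² = -34.83059 eV

The excitation energy is the difference:
ΔE = E_5 - E_4
ΔE = -34.83059 - (-54.42280)
ΔE = 19.59 eV

Since this is positive, energy must be absorbed (photon absorption).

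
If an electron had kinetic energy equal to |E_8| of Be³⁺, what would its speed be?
1.09e+06 m/s (or 0.3649% of c)

The binding energy at n = 8 for Be³⁺ is:
E_8 = -13.6057 × 4²/8² = -3.401425 eV
|E_8| = 3.401425 eV

Convert to Joules:
KE = 3.401425 eV × (1.602177 × 10⁻¹⁹ J/eV) = 5.4497e-19 J

Using KE = ½mv²:
v = √(2·KE/m_e)
v = √(2 × 5.4497e-19 J / 9.10938 × 10⁻³¹ kg)
v = 1.09e+06 m/s

This is approximately 0.3649% the speed of light.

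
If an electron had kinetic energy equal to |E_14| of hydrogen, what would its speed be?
1.5626e+05 m/s (or 0.0521% of c)

The binding energy at n = 14 for hydrogen is:
E_14 = -13.6057/14² = -0.069416837 eV
|E_14| = 0.069416837 eV

Convert to Joules:
KE = 0.069416837 eV × (1.602177 × 10⁻¹⁹ J/eV) = 1.112181e-20 J

Using KE = ½mv²:
v = √(2·KE/m_e)
v = √(2 × 1.112181e-20 J / 9.10938 × 10⁻³¹ kg)
v = 1.5626e+05 m/s

This is approximately 0.0521% the speed of light.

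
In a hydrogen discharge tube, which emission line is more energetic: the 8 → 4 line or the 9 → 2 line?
9 → 2

Calculate the energy for each transition:

Transition 8 → 4:
ΔE₁ = |E_4 - E_8| = |-13.6057/4² - (-13.6057/8²)|
ΔE₁ = |-0.85035625 - (-0.21258906)| = 0.63777 eV

Transition 9 → 2:
ΔE₂ = |E_2 - E_9| = |-13.6057/2² - (-13.6057/9²)|
ΔE₂ = |-3.40142500 - (-0.16797160)| = 3.23345 eV

Since 3.23345 eV > 0.63777 eV, the transition 9 → 2 emits the more energetic photon.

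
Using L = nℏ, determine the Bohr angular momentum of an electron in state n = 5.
5.2729e-34 J·s (or 5ℏ)

In the Bohr model, angular momentum is quantized:
L = nℏ

where ℏ = h/(2π) = 1.054572e-34 J·s

For n = 5:
L = 5 × 1.054572e-34 J·s
L = 5.2729e-34 J·s

This can also be written as L = 5ℏ.
The angular momentum is an integer multiple of the reduced Planck constant.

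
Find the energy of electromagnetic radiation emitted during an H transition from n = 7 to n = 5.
0.267 eV

The energy levels are E_n = -13.6057 eV / n².

Energy at n = 7: E_7 = -13.6057 / 7² = -0.277667 eV
Energy at n = 5: E_5 = -13.6057 / 5² = -0.544228 eV

For emission (electron falling to lower state), the photon energy is:
E_photon = E_7 - E_5 = |-0.277667 - (-0.544228)|
E_photon = 0.267 eV

This energy is carried away by the emitted photon.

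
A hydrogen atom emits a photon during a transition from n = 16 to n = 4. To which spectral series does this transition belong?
Brackett series

The spectral series in hydrogen are named based on the final (lower) energy level:
- Lyman series: n_final = 1 (ultraviolet)
- Balmer series: n_final = 2 (visible/near-UV)
- Paschen series: n_final = 3 (infrared)
- Brackett series: n_final = 4 (infrared)
- Pfund series: n_final = 5 (far infrared)

Since this transition ends at n = 4, it belongs to the Brackett series.

For reference, this 16 → 4 line has photon energy
ΔE = 13.6057 eV × (1/4² - 1/16²) = 0.79720898438 eV,
corresponding to wavelength λ = hc/ΔE = 1239.84 eV·nm / 0.79720898438 eV = 1555.22582 nm in the infrared region.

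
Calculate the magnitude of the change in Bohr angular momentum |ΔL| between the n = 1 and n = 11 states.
1.05e-33 J·s (or 10ℏ)

In the Bohr model, L_n = nℏ where ℏ = 1.0546e-34 J·s.

L_11 = 11ℏ = 1.1601e-33 J·s
L_1 = 1ℏ = 1.0546e-34 J·s

ΔL = L_11 - L_1 = (11 - 1)ℏ = 10ℏ
ΔL = 10 × 1.0546e-34 J·s = 1.05e-33 J·s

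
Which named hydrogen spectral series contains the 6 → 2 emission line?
Balmer series

The spectral series in hydrogen are named based on the final (lower) energy level:
- Lyman series: n_final = 1 (ultraviolet)
- Balmer series: n_final = 2 (visible/near-UV)
- Paschen series: n_final = 3 (infrared)
- Brackett series: n_final = 4 (infrared)
- Pfund series: n_final = 5 (far infrared)

Since this transition ends at n = 2, it belongs to the Balmer series.

For reference, this 6 → 2 line has photon energy
ΔE = 13.6057 eV × (1/2² - 1/6²) = 3.023488889 eV,
corresponding to wavelength λ = hc/ΔE = 1239.84 eV·nm / 3.023488889 eV = 410.06931 nm in the visible/near-UV region.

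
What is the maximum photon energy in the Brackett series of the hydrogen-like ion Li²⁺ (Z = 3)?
7.653206 eV

The series limit corresponds to the transition from n = ∞ to n = 4.
This is the highest energy (shortest wavelength) transition in the Brackett series.

E_∞ = 0 eV
E_4 = -13.6057 × 3² / 4² = -7.653206 eV

Energy at series limit:
ΔE = E_∞ - E_4 = 0 - (-7.653206) = 7.653206 eV

This energy equals the ionization energy from the n = 4 state of Li²⁺.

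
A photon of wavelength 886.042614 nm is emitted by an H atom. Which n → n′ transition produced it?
n = 11 → n = 3

First, find the photon energy from the wavelength (hc = 1239.84 eV·nm):
E = hc/λ = 1239.84 eV·nm / 886.042614 nm = 1.3993006 eV

The energy levels of hydrogen satisfy E_n = -13.6057 / n² eV, so an emission n_i → n_f releases
ΔE = 13.6057 × (1/n_f² − 1/n_i²) eV.

Setting ΔE equal to the photon energy:
1/n_f² − 1/n_i² = 1.3993006 / 13.6057 = 0.10284665

Since 1/n_i² must be positive, we need 1/n_f² > 0.10284665, i.e. n_f ≤ 3. For each allowed n_f, solve n_i = (1/n_f² − 0.10284665)^(−1/2) and check whether it is a whole number:
  n_f = 1: 1/n_i² = 1.00000000 − 0.10284665 = 0.89715335 → n_i = 1.056  (not an integer) ✗
  n_f = 2: 1/n_i² = 0.25000000 − 0.10284665 = 0.14715335 → n_i = 2.607  (not an integer) ✗
  n_f = 3: 1/n_i² = 0.11111111 − 0.10284665 = 0.00826446 → n_i = 11.000  → integer, n_i = 11 ✓

Only n_f = 3 gives an integer upper level, n_i = 11.

The transition is from n = 11 to n = 3 (emission).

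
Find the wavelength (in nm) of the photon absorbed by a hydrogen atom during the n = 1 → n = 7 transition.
93.0250 nm

First, find the transition energy using E_n = -13.6057 / n² eV:
E_1 = -13.6057 / 1² = -13.605700 eV
E_7 = -13.6057 / 7² = -0.277667 eV

Photon energy: |ΔE| = |E_7 - E_1| = 13.328033 eV

Convert to wavelength using E = hc/λ with hc = 1239.84 eV·nm:
λ = hc/E = 1239.84 eV·nm / 13.328033 eV
λ = 93.0250 nm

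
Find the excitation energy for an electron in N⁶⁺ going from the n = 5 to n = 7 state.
13.061 eV

The energy levels of a hydrogen-like atom are E_n = -13.6057 Z² eV / n².

Energy at n = 5: E_5 = -13.6057 × 7² / 5² = -26.667172 eV
Energy at n = 7: E_7 = -13.6057 × 7² / 7² = -13.605700 eV

The excitation energy is the difference:
ΔE = E_7 - E_5
ΔE = -13.605700 - (-26.667172)
ΔE = 13.061 eV

Since this is positive, energy must be absorbed (photon absorption).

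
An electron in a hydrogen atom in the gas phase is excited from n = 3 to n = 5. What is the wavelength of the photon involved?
1281.467 nm

First, find the transition energy using E_n = -13.6057 / n² eV:
E_3 = -13.6057 / 3² = -1.511744444 eV
E_5 = -13.6057 / 5² = -0.544228000 eV

Photon energy: |ΔE| = |E_5 - E_3| = 0.967516444 eV

Convert to wavelength using E = hc/λ with hc = 1239.84 eV·nm:
λ = hc/E = 1239.84 eV·nm / 0.967516444 eV
λ = 1281.467 nm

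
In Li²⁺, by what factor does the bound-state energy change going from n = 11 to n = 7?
2.4694

Using E_n = -13.6057 Z² / n² eV with Z = 3:

E_7 = -13.6057 × 3² / 7² = -122.4513 / 49 = -2.4990061224 eV
E_11 = -13.6057 × 3² / 11² = -122.4513 / 121 = -1.0119942149 eV

The ratio is:
E_7/E_11 = (-2.4990061224) / (-1.0119942149)
E_7/E_11 = (-122.4513/49) / (-122.4513/121)
E_7/E_11 = 121/49
E_7/E_11 = 2.4694
(Note: the Z² factors cancel in the ratio.)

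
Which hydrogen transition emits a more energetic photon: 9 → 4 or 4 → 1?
4 → 1

Calculate the energy for each transition:

Transition 9 → 4:
ΔE₁ = |E_4 - E_9| = |-13.6057/4² - (-13.6057/9²)|
ΔE₁ = |-0.85035625 - (-0.16797160)| = 0.68238 eV

Transition 4 → 1:
ΔE₂ = |E_1 - E_4| = |-13.6057/1² - (-13.6057/4²)|
ΔE₂ = |-13.60570000 - (-0.85035625)| = 12.75534 eV

Since 12.75534 eV > 0.68238 eV, the transition 4 → 1 emits the more energetic photon.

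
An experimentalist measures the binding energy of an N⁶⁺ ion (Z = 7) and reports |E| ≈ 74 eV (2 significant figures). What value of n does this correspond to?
n = 3

The exact energy levels follow E_n = -13.6057 Z² / n² eV with Z = 7.

The measured value (-74 eV) is reported to only 2 significant figures, so we must test candidate n values and see which one matches to that precision.

Candidate energies:
  n = 1:  E = -13.6057 × 7² / 1² = -666.679300 eV
  n = 2:  E = -13.6057 × 7² / 2² = -166.669825 eV
  n = 3:  E = -13.6057 × 7² / 3² = -74.075478 eV  ← matches
  n = 4:  E = -13.6057 × 7² / 4² = -41.667456 eV
  n = 5:  E = -13.6057 × 7² / 5² = -26.667172 eV

Checking against the measurement of -74 eV (2 sig figs), only n = 3 agrees:
E_3 = -74.075478 eV, which rounds to -74 eV ✓

Therefore n = 3.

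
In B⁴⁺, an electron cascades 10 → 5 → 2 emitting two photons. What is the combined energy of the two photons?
81.634200 eV

The energy levels of B⁴⁺ are E_n = -13.6057 × 5² / n² eV.

First transition (10 → 5):
ΔE₁ = |E_5 - E_10|
ΔE₁ = |-13.605700000000 - (-3.401425000000)| = 10.204275000 eV

Second transition (5 → 2):
ΔE₂ = |E_2 - E_5|
ΔE₂ = |-85.035625000000 - (-13.605700000000)| = 71.429925000 eV

Total energy released:
E_total = ΔE₁ + ΔE₂ = 10.204275000 + 71.429925000 = 81.634200 eV

Note: This equals the direct transition 10 → 2: 81.634200 eV ✓
Energy is conserved regardless of the path taken.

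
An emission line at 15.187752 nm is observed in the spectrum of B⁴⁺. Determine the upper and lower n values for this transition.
n = 10 → n = 2

First, find the photon energy from the wavelength (hc = 1239.84 eV·nm):
E = hc/λ = 1239.84 eV·nm / 15.187752 nm = 81.634201 eV

The energy levels of B⁴⁺ satisfy E_n = -13.6057 × 5² / n² eV, so an emission n_i → n_f releases
ΔE = 13.6057 × 5² × (1/n_f² − 1/n_i²) eV.

Setting ΔE equal to the photon energy:
1/n_f² − 1/n_i² = 81.634201 / (13.6057 × 5²) = 0.24000000

Since 1/n_i² must be positive, we need 1/n_f² > 0.24000000, i.e. n_f ≤ 2. For each allowed n_f, solve n_i = (1/n_f² − 0.24000000)^(−1/2) and check whether it is a whole number:
  n_f = 1: 1/n_i² = 1.00000000 − 0.24000000 = 0.76000000 → n_i = 1.147  (not an integer) ✗
  n_f = 2: 1/n_i² = 0.25000000 − 0.24000000 = 0.01000000 → n_i = 10.000  → integer, n_i = 10 ✓

Only n_f = 2 gives an integer upper level, n_i = 10.

The transition is from n = 10 to n = 2 (emission).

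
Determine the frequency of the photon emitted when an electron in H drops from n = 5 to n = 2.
6.90867e+14 Hz

First, find the transition energy:
E_5 = -13.6057 / 5² = -0.54422800 eV
E_2 = -13.6057 / 2² = -3.40142500 eV
|ΔE| = |E_2 - E_5| = 2.85719700 eV

Convert to Joules: E = 2.85719700 eV × (1.602177 × 10⁻¹⁹ J/eV) = 4.5777353e-19 J

Using E = hf:
f = E/h = 4.5777353e-19 J / (6.62607 × 10⁻³⁴ J·s)
f = 6.90867e+14 Hz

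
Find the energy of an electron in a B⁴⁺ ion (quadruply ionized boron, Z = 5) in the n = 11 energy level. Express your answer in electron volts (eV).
-2.811095 eV

The energy levels of a hydrogen-like atom are given by:
E_n = -13.6057 Z² / n² eV  (with Z = 5 for B⁴⁺)

For n = 11:
E_11 = -13.6057 × 5² / 11²
E_11 = -13.6057 × 25 / 121
E_11 = -2.811095 eV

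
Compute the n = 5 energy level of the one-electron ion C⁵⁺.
-19.59221 eV

For hydrogen-like ions, the energy levels scale with Z²:
E_n = -13.6057 Z² / n² eV

For C⁵⁺ (Z = 6) at n = 5:
E_5 = -13.6057 × 6² / 5²
E_5 = -13.6057 × 36 / 25
E_5 = -489.8052 / 25
E_5 = -19.59221 eV

The energy is 36 times more negative than hydrogen at the same n due to the stronger nuclear charge.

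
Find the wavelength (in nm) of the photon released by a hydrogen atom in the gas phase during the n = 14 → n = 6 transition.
4018.6792 nm

First, find the transition energy using E_n = -13.6057 / n² eV:
E_14 = -13.6057 / 14² = -0.0694168367 eV
E_6 = -13.6057 / 6² = -0.3779361111 eV

Photon energy: |ΔE| = |E_6 - E_14| = 0.3085192744 eV

Convert to wavelength using E = hc/λ with hc = 1239.84 eV·nm:
λ = hc/E = 1239.84 eV·nm / 0.3085192744 eV
λ = 4018.6792 nm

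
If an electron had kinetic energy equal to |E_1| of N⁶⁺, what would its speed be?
1.531e+07 m/s (or 5.10815% of c)

The binding energy at n = 1 for N⁶⁺ is:
E_1 = -13.6057 × 7²/1² = -666.6793000 eV
|E_1| = 666.6793000 eV

Convert to Joules:
KE = 666.6793000 eV × (1.602177 × 10⁻¹⁹ J/eV) = 1.06814e-16 J

Using KE = ½mv²:
v = √(2·KE/m_e)
v = √(2 × 1.06814e-16 J / 9.10938 × 10⁻³¹ kg)
v = 1.531e+07 m/s

This is approximately 5.10815% the speed of light.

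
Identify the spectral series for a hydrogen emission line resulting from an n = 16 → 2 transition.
Balmer series

The spectral series in hydrogen are named based on the final (lower) energy level:
- Lyman series: n_final = 1 (ultraviolet)
- Balmer series: n_final = 2 (visible/near-UV)
- Paschen series: n_final = 3 (infrared)
- Brackett series: n_final = 4 (infrared)
- Pfund series: n_final = 5 (far infrared)

Since this transition ends at n = 2, it belongs to the Balmer series.

For reference, this 16 → 2 line has photon energy
ΔE = 13.6057 eV × (1/2² - 1/16²) = 3.348278 eV,
corresponding to wavelength λ = hc/ΔE = 1239.84 eV·nm / 3.348278 eV = 370.29 nm in the visible/near-UV region.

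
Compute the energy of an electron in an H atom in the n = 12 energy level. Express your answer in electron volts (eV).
-0.09448 eV

The energy levels of a hydrogen-like atom are given by:
E_n = -13.6057 eV / n²

For n = 12:
E_12 = -13.6057 eV / 12²
E_12 = -13.6057 eV / 144
E_12 = -0.09448 eV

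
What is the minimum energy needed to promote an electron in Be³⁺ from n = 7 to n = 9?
1.75513 eV

The energy levels of a hydrogen-like atom are E_n = -13.6057 Z² eV / n².

Energy at n = 7: E_7 = -13.6057 × 4² / 7² = -4.44267755 eV
Energy at n = 9: E_9 = -13.6057 × 4² / 9² = -2.68754568 eV

The excitation energy is the difference:
ΔE = E_9 - E_7
ΔE = -2.68754568 - (-4.44267755)
ΔE = 1.75513 eV

Since this is positive, energy must be absorbed (photon absorption).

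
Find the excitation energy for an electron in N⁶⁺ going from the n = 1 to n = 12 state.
662.0496 eV

The energy levels of a hydrogen-like atom are E_n = -13.6057 Z² eV / n².

Energy at n = 1: E_1 = -13.6057 × 7² / 1² = -666.6793000 eV
Energy at n = 12: E_12 = -13.6057 × 7² / 12² = -4.6297174 eV

The excitation energy is the difference:
ΔE = E_12 - E_1
ΔE = -4.6297174 - (-666.6793000)
ΔE = 662.0496 eV

Since this is positive, energy must be absorbed (photon absorption).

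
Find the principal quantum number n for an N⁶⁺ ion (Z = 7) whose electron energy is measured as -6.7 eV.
n = 10

The exact energy levels follow E_n = -13.6057 Z² / n² eV with Z = 7.

The measured value (-6.7 eV) is reported to only 2 significant figures, so we must test candidate n values and see which one matches to that precision.

Candidate energies:
  n = 8:  E = -13.6057 × 7² / 8² = -10.41686 eV
  n = 9:  E = -13.6057 × 7² / 9² = -8.23061 eV
  n = 10:  E = -13.6057 × 7² / 10² = -6.66679 eV  ← matches
  n = 11:  E = -13.6057 × 7² / 11² = -5.50975 eV
  n = 12:  E = -13.6057 × 7² / 12² = -4.62972 eV

Checking against the measurement of -6.7 eV (2 sig figs), only n = 10 agrees:
E_10 = -6.66679 eV, which rounds to -6.7 eV ✓

Therefore n = 10.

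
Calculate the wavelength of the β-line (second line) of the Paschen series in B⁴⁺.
51.258664 nm

The lines of a series are numbered from the longest wavelength (smallest ΔE) outward; the second line is the transition from n = n_f + 2 to n_f.
The Paschen series has all transitions ending at n_f = 3.

For B⁴⁺ (Z = 5), the second line (β-line) is the jump from n = 5 to n = 3:
E_5 = -13.6057 × 5² / 5² = -13.60570000 eV
E_3 = -13.6057 × 5² / 3² = -37.79361111 eV
ΔE = E_5 - E_3 = 24.18791111 eV

λ = hc/E = 1239.84 eV·nm / 24.18791111 eV
λ = 51.258664 nm

This is the β-line of the Paschen series in B⁴⁺.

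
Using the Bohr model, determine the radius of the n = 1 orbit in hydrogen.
0.0529 nm (or 0.5292 Å)

The Bohr radius formula is:
r_n = n² a₀ / Z

where a₀ = 0.0529177 nm is the Bohr radius.

For H (Z = 1) at n = 1:
r_1 = 1² × 0.0529177 nm / 1
r_1 = 1 × 0.0529177 nm / 1
r_1 = 0.05292 nm / 1
r_1 = 0.0529 nm

The electron orbits at approximately 0.0529 nm from the nucleus.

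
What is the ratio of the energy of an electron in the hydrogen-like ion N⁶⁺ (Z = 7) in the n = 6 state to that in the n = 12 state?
4.000

Using E_n = -13.6057 Z² / n² eV with Z = 7:

E_6 = -13.6057 × 7² / 6² = -666.6793 / 36 = -18.518869444 eV
E_12 = -13.6057 × 7² / 12² = -666.6793 / 144 = -4.629717361 eV

The ratio is:
E_6/E_12 = (-18.518869444) / (-4.629717361)
E_6/E_12 = (-666.6793/36) / (-666.6793/144)
E_6/E_12 = 144/36
E_6/E_12 = 4.000
(Note: the Z² factors cancel in the ratio.)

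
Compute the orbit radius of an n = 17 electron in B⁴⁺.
3.05864 nm (or 30.58644 Å)

The Bohr radius formula is:
r_n = n² a₀ / Z

where a₀ = 0.05291772 nm is the Bohr radius.

For B⁴⁺ (Z = 5) at n = 17:
r_17 = 17² × 0.05291772 nm / 5
r_17 = 289 × 0.05291772 nm / 5
r_17 = 15.293221 nm / 5
r_17 = 3.05864 nm

The electron orbits at approximately 3.05864 nm from the nucleus.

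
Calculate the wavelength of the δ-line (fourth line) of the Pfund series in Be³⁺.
205.950 nm

The lines of a series are numbered from the longest wavelength (smallest ΔE) outward; the fourth line is the transition from n = n_f + 4 to n_f.
The Pfund series has all transitions ending at n_f = 5.

For Be³⁺ (Z = 4), the fourth line (δ-line) is the jump from n = 9 to n = 5:
E_9 = -13.6057 × 4² / 9² = -2.6875457 eV
E_5 = -13.6057 × 4² / 5² = -8.7076480 eV
ΔE = E_9 - E_5 = 6.0201023 eV

λ = hc/E = 1239.84 eV·nm / 6.0201023 eV
λ = 205.950 nm

This is the δ-line of the Pfund series in Be³⁺.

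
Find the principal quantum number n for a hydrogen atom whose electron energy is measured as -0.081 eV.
n = 13

The exact energy levels follow E_n = -13.6057 eV / n².

The measured value (-0.081 eV) is reported to only 2 significant figures, so we must test candidate n values and see which one matches to that precision.

Candidate energies:
  n = 11:  E = -13.6057/11² = -0.11244 eV
  n = 12:  E = -13.6057/12² = -0.09448 eV
  n = 13:  E = -13.6057/13² = -0.08051 eV  ← matches
  n = 14:  E = -13.6057/14² = -0.06942 eV
  n = 15:  E = -13.6057/15² = -0.06047 eV

Checking against the measurement of -0.081 eV (2 sig figs), only n = 13 agrees:
E_13 = -0.08051 eV, which rounds to -0.081 eV ✓

Therefore n = 13.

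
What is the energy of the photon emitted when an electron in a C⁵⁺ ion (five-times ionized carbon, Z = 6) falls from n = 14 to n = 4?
28.11382 eV

The energy levels are E_n = -13.6057 Z² eV / n².

Energy at n = 14: E_14 = -13.6057 × 6² / 14² = -2.49900612 eV
Energy at n = 4: E_4 = -13.6057 × 6² / 4² = -30.61282500 eV

For emission (electron falling to lower state), the photon energy is:
E_photon = E_14 - E_4 = |-2.49900612 - (-30.61282500)|
E_photon = 28.11382 eV

This energy is carried away by the emitted photon.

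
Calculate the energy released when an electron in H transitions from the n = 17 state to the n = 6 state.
0.33 eV

The energy levels are E_n = -13.6057 eV / n².

Energy at n = 17: E_17 = -13.6057 / 17² = -0.04708 eV
Energy at n = 6: E_6 = -13.6057 / 6² = -0.37794 eV

For emission (electron falling to lower state), the photon energy is:
E_photon = E_17 - E_6 = |-0.04708 - (-0.37794)|
E_photon = 0.33 eV

This energy is carried away by the emitted photon.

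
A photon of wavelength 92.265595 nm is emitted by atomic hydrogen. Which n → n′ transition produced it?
n = 9 → n = 1

First, find the photon energy from the wavelength (hc = 1239.84 eV·nm):
E = hc/λ = 1239.84 eV·nm / 92.265595 nm = 13.437728 eV

The energy levels of hydrogen satisfy E_n = -13.6057 / n² eV, so an emission n_i → n_f releases
ΔE = 13.6057 × (1/n_f² − 1/n_i²) eV.

Setting ΔE equal to the photon energy:
1/n_f² − 1/n_i² = 13.437728 / 13.6057 = 0.98765429

Since 1/n_i² must be positive, we need 1/n_f² > 0.98765429, i.e. n_f ≤ 1. For each allowed n_f, solve n_i = (1/n_f² − 0.98765429)^(−1/2) and check whether it is a whole number:
  n_f = 1: 1/n_i² = 1.00000000 − 0.98765429 = 0.01234571 → n_i = 9.000  → integer, n_i = 9 ✓

Only n_f = 1 gives an integer upper level, n_i = 9.

The transition is from n = 9 to n = 1 (emission).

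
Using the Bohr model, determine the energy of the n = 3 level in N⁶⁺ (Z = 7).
-74.0755 eV

For hydrogen-like ions, the energy levels scale with Z²:
E_n = -13.6057 Z² / n² eV

For N⁶⁺ (Z = 7) at n = 3:
E_3 = -13.6057 × 7² / 3²
E_3 = -13.6057 × 49 / 9
E_3 = -666.6793 / 9
E_3 = -74.0755 eV

The energy is 49 times more negative than hydrogen at the same n due to the stronger nuclear charge.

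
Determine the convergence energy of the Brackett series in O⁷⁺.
54.422800 eV

The series limit corresponds to the transition from n = ∞ to n = 4.
This is the highest energy (shortest wavelength) transition in the Brackett series.

E_∞ = 0 eV
E_4 = -13.6057 × 8² / 4² = -54.422800 eV

Energy at series limit:
ΔE = E_∞ - E_4 = 0 - (-54.422800) = 54.422800 eV

This energy equals the ionization energy from the n = 4 state of O⁷⁺.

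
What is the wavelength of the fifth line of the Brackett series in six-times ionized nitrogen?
37.08 nm

The lines of a series are numbered from the longest wavelength (smallest ΔE) outward; the fifth line is the transition from n = n_f + 5 to n_f.
The Brackett series has all transitions ending at n_f = 4.

For N⁶⁺ (Z = 7), the fifth line (ε-line) is the jump from n = 9 to n = 4:
E_9 = -13.6057 × 7² / 9² = -8.2306 eV
E_4 = -13.6057 × 7² / 4² = -41.6675 eV
ΔE = E_9 - E_4 = 33.4369 eV

λ = hc/E = 1239.84 eV·nm / 33.4369 eV
λ = 37.08 nm

This is the ε-line of the Brackett series in N⁶⁺.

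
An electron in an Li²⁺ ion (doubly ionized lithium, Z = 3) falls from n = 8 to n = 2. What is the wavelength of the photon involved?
43.2007 nm

First, find the transition energy using E_n = -13.6057 Z² / n² eV:
E_8 = -13.6057 × 3² / 8² = -1.913302 eV
E_2 = -13.6057 × 3² / 2² = -30.612825 eV

Photon energy: |ΔE| = |E_2 - E_8| = 28.699523 eV

Convert to wavelength using E = hc/λ with hc = 1239.84 eV·nm:
λ = hc/E = 1239.84 eV·nm / 28.699523 eV
λ = 43.2007 nm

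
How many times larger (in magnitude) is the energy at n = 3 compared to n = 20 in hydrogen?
44.44

Using E_n = -13.6057 Z² / n² eV with Z = 1:

E_3 = -13.6057 / 3² = -13.6057 / 9 = -1.51174444 eV
E_20 = -13.6057 / 20² = -13.6057 / 400 = -0.03401425 eV

The ratio is:
E_3/E_20 = (-1.51174444) / (-0.03401425)
E_3/E_20 = (-13.6057/9) / (-13.6057/400)
E_3/E_20 = 400/9
E_3/E_20 = 44.44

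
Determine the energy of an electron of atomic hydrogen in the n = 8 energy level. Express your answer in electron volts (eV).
-0.21259 eV

The energy levels of a hydrogen-like atom are given by:
E_n = -13.6057 eV / n²

For n = 8:
E_8 = -13.6057 eV / 8²
E_8 = -13.6057 eV / 64
E_8 = -0.21259 eV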